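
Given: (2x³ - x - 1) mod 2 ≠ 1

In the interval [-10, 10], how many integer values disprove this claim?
Counterexamples in [-10, 10]: {-10, -8, -6, -4, -2, 0, 2, 4, 6, 8, 10}.

Counting them gives 11 values.

Answer: 11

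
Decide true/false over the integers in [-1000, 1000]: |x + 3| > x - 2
Over all integers in [-1000, 1000], LHS − RHS is smallest at x = 0, where it equals 5:
x = 0: LHS = |0 + 3| = |3| = 3, RHS = 0 - 2 = -2; 3 > -2 — holds
At the ends of the range:
x = -1000: LHS = |(-1000) + 3| = |-997| = 997, RHS = (-1000) - 2 = -1002; 997 > -1002 — holds
x = 1000: LHS = |1000 + 3| = |1003| = 1003, RHS = 1000 - 2 = 998; 1003 > 998 — holds
Hence LHS − RHS is never zero or negative, i.e. LHS > RHS throughout, so the relation holds for every integer in [-1000, 1000].

No counterexample exists.

Answer: True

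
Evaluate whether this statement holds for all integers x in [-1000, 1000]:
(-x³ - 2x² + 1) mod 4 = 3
The claim fails at x = 0:
x = 0: LHS = (-0³ - 2·0² + 1) mod 4 = 1 mod 4 = 1; 1 = 3 — FAILS

Because a single integer refutes it, the statement is false.

Answer: False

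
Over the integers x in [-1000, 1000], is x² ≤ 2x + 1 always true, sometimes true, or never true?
Holds at x = 0: LHS = 0² = 0, RHS = 2·0 + 1 = 1; 0 ≤ 1 — holds
Fails at x = -1: LHS = (-1)² = 1, RHS = 2·(-1) + 1 = -1; 1 ≤ -1 — FAILS
It is satisfied by some integers in the range but not all.

Answer: Sometimes true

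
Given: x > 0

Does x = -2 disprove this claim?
Substitute x = -2 into the relation:
x = -2: -2 > 0 — FAILS

Since the claim fails at x = -2, this value is a counterexample.

Answer: Yes, x = -2 is a counterexample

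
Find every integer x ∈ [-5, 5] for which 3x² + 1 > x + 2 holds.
Holds for: {-5, -4, -3, -2, -1, 1, 2, 3, 4, 5}
Fails for: {0}

Answer: {-5, -4, -3, -2, -1, 1, 2, 3, 4, 5}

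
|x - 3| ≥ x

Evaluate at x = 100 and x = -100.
x = 100: LHS = |100 - 3| = |97| = 97; 97 ≥ 100 — FAILS
x = -100: LHS = |(-100) - 3| = |-103| = 103; 103 ≥ -100 — holds

Answer: Partially: fails for x = 100, holds for x = -100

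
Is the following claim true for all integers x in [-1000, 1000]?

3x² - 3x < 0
The claim fails at x = 0:
x = 0: LHS = 3·0² - 3·0 = 0; 0 < 0 — FAILS

Because a single integer refutes it, the statement is false.

Answer: False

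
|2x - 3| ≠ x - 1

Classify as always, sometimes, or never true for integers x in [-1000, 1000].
Holds at x = 0: LHS = |2·0 - 3| = |-3| = 3, RHS = 0 - 1 = -1; 3 ≠ -1 — holds
Fails at x = 2: LHS = |2·2 - 3| = |1| = 1, RHS = 2 - 1 = 1; 1 ≠ 1 — FAILS
It is satisfied by some integers in the range but not all.

Answer: Sometimes true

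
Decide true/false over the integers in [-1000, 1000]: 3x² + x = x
The claim fails at x = 1:
x = 1: LHS = 3·1² + 1 = 4; 4 = 1 — FAILS

Because a single integer refutes it, the statement is false.

Answer: False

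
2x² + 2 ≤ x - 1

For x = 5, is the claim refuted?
Substitute x = 5 into the relation:
x = 5: LHS = 2·5² + 2 = 52, RHS = 5 - 1 = 4; 52 ≤ 4 — FAILS

Since the claim fails at x = 5, this value is a counterexample.

Answer: Yes, x = 5 is a counterexample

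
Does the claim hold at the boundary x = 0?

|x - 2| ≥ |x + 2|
x = 0: LHS = |0 - 2| = |-2| = 2, RHS = |0 + 2| = |2| = 2; 2 ≥ 2 — holds

The relation is satisfied at x = 0.

Answer: Yes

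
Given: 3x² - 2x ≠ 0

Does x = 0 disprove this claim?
Substitute x = 0 into the relation:
x = 0: LHS = 3·0² - 2·0 = 0; 0 ≠ 0 — FAILS

Since the claim fails at x = 0, this value is a counterexample.

Answer: Yes, x = 0 is a counterexample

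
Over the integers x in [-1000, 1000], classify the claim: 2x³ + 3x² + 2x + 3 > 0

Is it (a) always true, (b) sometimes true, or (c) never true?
Holds at x = 0: LHS = 2·0³ + 3·0² + 2·0 + 3 = 3; 3 > 0 — holds
Fails at x = -2: LHS = 2·(-2)³ + 3·(-2)² + 2·(-2) + 3 = -5; -5 > 0 — FAILS
It is satisfied by some integers in the range but not all.

Answer: Sometimes true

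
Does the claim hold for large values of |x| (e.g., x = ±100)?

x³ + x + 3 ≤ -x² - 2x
x = 100: LHS = 100³ + 100 + 3 = 1000103, RHS = -100² - 2·100 = -10200; 1000103 ≤ -10200 — FAILS
x = -100: LHS = (-100)³ + (-100) + 3 = -1000097, RHS = -(-100)² - 2·(-100) = -9800; -1000097 ≤ -9800 — holds

Answer: Partially: fails for x = 100, holds for x = -100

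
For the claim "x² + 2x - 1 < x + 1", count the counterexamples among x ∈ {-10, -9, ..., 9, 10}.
Counterexamples in [-10, 10]: {-10, -9, -8, -7, -6, -5, -4, -3, -2, 1, 2, 3, 4, 5, 6, 7, 8, 9, 10}.

Counting them gives 19 values.

Answer: 19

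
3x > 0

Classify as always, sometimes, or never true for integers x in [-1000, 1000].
Holds at x = 1: LHS = 3·1 = 3; 3 > 0 — holds
Fails at x = 0: LHS = 3·0 = 0; 0 > 0 — FAILS
It is satisfied by some integers in the range but not all.

Answer: Sometimes true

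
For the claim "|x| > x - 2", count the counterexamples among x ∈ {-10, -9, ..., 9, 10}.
Over all integers in [-10, 10], LHS − RHS is smallest at x = 0, where it equals 2:
x = 0: LHS = |0| = 0, RHS = 0 - 2 = -2; 0 > -2 — holds
At the ends of the range:
x = -10: LHS = |-10| = 10, RHS = (-10) - 2 = -12; 10 > -12 — holds
x = 10: LHS = |10| = 10, RHS = 10 - 2 = 8; 10 > 8 — holds
Hence LHS − RHS is never zero or negative, i.e. LHS > RHS throughout, so the relation holds for every integer in [-10, 10].

No counterexample appears in that range.

Answer: 0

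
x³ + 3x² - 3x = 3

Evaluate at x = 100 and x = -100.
x = 100: LHS = 100³ + 3·100² - 3·100 = 1029700; 1029700 = 3 — FAILS
x = -100: LHS = (-100)³ + 3·(-100)² - 3·(-100) = -969700; -969700 = 3 — FAILS

Answer: No, fails for both x = 100 and x = -100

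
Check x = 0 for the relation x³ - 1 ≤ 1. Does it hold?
x = 0: LHS = 0³ - 1 = -1; -1 ≤ 1 — holds

The relation is satisfied at x = 0.

Answer: Yes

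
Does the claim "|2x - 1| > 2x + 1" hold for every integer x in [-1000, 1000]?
The claim fails at x = 0:
x = 0: LHS = |2·0 - 1| = |-1| = 1, RHS = 2·0 + 1 = 1; 1 > 1 — FAILS

Because a single integer refutes it, the statement is false.

Answer: False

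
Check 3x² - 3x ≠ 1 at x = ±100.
x = 100: LHS = 3·100² - 3·100 = 29700; 29700 ≠ 1 — holds
x = -100: LHS = 3·(-100)² - 3·(-100) = 30300; 30300 ≠ 1 — holds

Answer: Yes, holds for both x = 100 and x = -100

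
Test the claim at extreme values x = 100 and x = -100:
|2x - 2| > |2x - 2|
x = 100: LHS = |2·100 - 2| = |198| = 198, RHS = |2·100 - 2| = |198| = 198; 198 > 198 — FAILS
x = -100: LHS = |2·(-100) - 2| = |-202| = 202, RHS = |2·(-100) - 2| = |-202| = 202; 202 > 202 — FAILS

Answer: No, fails for both x = 100 and x = -100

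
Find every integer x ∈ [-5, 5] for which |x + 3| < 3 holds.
Holds for: {-5, -4, -3, -2, -1}
Fails for: {0, 1, 2, 3, 4, 5}

Answer: {-5, -4, -3, -2, -1}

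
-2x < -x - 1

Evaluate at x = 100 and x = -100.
x = 100: LHS = -2·100 = -200, RHS = -100 - 1 = -101; -200 < -101 — holds
x = -100: LHS = -2·(-100) = 200, RHS = -(-100) - 1 = 99; 200 < 99 — FAILS

Answer: Partially: holds for x = 100, fails for x = -100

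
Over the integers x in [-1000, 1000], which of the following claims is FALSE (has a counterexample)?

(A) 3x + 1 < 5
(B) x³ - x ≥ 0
(A) x = 2: LHS = 3·2 + 1 = 7; 7 < 5 — FAILS
(B) x = -2: LHS = (-2)³ - (-2) = -6; -6 ≥ 0 — FAILS

Answer: Both A and B are false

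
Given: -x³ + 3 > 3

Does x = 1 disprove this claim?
Substitute x = 1 into the relation:
x = 1: LHS = -1³ + 3 = 2; 2 > 3 — FAILS

Since the claim fails at x = 1, this value is a counterexample.

Answer: Yes, x = 1 is a counterexample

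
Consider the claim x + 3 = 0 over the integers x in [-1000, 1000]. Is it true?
The claim fails at x = 0:
x = 0: LHS = 0 + 3 = 3; 3 = 0 — FAILS

Because a single integer refutes it, the statement is false.

Answer: False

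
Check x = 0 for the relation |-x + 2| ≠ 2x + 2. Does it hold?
x = 0: LHS = |-0 + 2| = |2| = 2, RHS = 2·0 + 2 = 2; 2 ≠ 2 — FAILS

The relation fails at x = 0, so x = 0 is a counterexample.

Answer: No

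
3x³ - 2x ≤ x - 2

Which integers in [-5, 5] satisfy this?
Holds for: {-5, -4, -3, -2}
Fails for: {-1, 0, 1, 2, 3, 4, 5}

Answer: {-5, -4, -3, -2}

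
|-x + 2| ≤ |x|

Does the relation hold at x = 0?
x = 0: LHS = |-0 + 2| = |2| = 2, RHS = |0| = 0; 2 ≤ 0 — FAILS

The relation fails at x = 0, so x = 0 is a counterexample.

Answer: No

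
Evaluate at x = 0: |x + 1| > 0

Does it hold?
x = 0: LHS = |0 + 1| = |1| = 1; 1 > 0 — holds

The relation is satisfied at x = 0.

Answer: Yes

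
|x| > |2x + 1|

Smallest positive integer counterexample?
Testing positive integers:
x = 1: LHS = |1| = 1, RHS = |2·1 + 1| = |3| = 3; 1 > 3 — FAILS  ← smallest positive counterexample

Answer: x = 1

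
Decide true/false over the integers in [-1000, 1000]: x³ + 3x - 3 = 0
The claim fails at x = 0:
x = 0: LHS = 0³ + 3·0 - 3 = -3; -3 = 0 — FAILS

Because a single integer refutes it, the statement is false.

Answer: False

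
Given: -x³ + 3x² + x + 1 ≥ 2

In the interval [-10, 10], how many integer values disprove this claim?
Counterexamples in [-10, 10]: {0, 4, 5, 6, 7, 8, 9, 10}.

Counting them gives 8 values.

Answer: 8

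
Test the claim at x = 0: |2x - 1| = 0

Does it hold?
x = 0: LHS = |2·0 - 1| = |-1| = 1; 1 = 0 — FAILS

The relation fails at x = 0, so x = 0 is a counterexample.

Answer: No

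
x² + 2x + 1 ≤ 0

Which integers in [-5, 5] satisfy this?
Holds for: {-1}
Fails for: {-5, -4, -3, -2, 0, 1, 2, 3, 4, 5}

Answer: {-1}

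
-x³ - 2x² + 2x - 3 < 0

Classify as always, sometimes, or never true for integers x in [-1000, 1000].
Holds at x = 0: LHS = -0³ - 2·0² + 2·0 - 3 = -3; -3 < 0 — holds
Fails at x = -3: LHS = -(-3)³ - 2·(-3)² + 2·(-3) - 3 = 0; 0 < 0 — FAILS
It is satisfied by some integers in the range but not all.

Answer: Sometimes true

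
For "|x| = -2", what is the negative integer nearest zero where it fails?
Testing negative integers from -1 downward:
x = -1: LHS = |-1| = 1; 1 = -2 — FAILS  ← closest negative counterexample to 0

Answer: x = -1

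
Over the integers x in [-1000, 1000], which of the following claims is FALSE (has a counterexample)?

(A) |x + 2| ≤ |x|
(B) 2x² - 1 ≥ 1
(A) x = 0: LHS = |0 + 2| = |2| = 2, RHS = |0| = 0; 2 ≤ 0 — FAILS
(B) x = 0: LHS = 2·0² - 1 = -1; -1 ≥ 1 — FAILS

Answer: Both A and B are false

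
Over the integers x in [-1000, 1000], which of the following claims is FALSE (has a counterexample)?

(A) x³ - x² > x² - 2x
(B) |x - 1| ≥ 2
(A) x = 0: LHS = 0³ - 0² = 0, RHS = 0² - 2·0 = 0; 0 > 0 — FAILS
(B) x = 0: LHS = |0 - 1| = |-1| = 1; 1 ≥ 2 — FAILS

Answer: Both A and B are false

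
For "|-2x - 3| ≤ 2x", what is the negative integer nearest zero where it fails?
Testing negative integers from -1 downward:
x = -1: LHS = |-2·(-1) - 3| = |-1| = 1, RHS = 2·(-1) = -2; 1 ≤ -2 — FAILS  ← closest negative counterexample to 0

Answer: x = -1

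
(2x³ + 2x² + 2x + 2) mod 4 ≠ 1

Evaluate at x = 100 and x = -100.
x = 100: LHS = (2·100³ + 2·100² + 2·100 + 2) mod 4 = 2020202 mod 4 = 2; 2 ≠ 1 — holds
x = -100: LHS = (2·(-100)³ + 2·(-100)² + 2·(-100) + 2) mod 4 = (-1980198) mod 4 = 2; 2 ≠ 1 — holds

Answer: Yes, holds for both x = 100 and x = -100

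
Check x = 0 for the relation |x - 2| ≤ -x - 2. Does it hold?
x = 0: LHS = |0 - 2| = |-2| = 2, RHS = -0 - 2 = -2; 2 ≤ -2 — FAILS

The relation fails at x = 0, so x = 0 is a counterexample.

Answer: No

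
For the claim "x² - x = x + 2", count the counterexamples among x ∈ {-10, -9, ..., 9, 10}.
Counterexamples in [-10, 10]: {-10, -9, -8, -7, -6, -5, -4, -3, -2, -1, 0, 1, 2, 3, 4, 5, 6, 7, 8, 9, 10}.

Counting them gives 21 values.

Answer: 21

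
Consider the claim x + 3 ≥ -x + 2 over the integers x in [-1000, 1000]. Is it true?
The claim fails at x = -1:
x = -1: LHS = (-1) + 3 = 2, RHS = -(-1) + 2 = 3; 2 ≥ 3 — FAILS

Because a single integer refutes it, the statement is false.

Answer: False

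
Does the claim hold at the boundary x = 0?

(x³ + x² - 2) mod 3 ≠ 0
x = 0: LHS = (0³ + 0² - 2) mod 3 = (-2) mod 3 = 1; 1 ≠ 0 — holds

The relation is satisfied at x = 0.

Answer: Yes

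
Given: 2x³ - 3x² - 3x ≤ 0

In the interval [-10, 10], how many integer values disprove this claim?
Counterexamples in [-10, 10]: {3, 4, 5, 6, 7, 8, 9, 10}.

Counting them gives 8 values.

Answer: 8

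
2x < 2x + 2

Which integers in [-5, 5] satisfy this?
Over all integers in [-5, 5], LHS − RHS is largest at x = 0, where it equals -2:
x = 0: LHS = 2·0 = 0, RHS = 2·0 + 2 = 2; 0 < 2 — holds
At the ends of the range:
x = -5: LHS = 2·(-5) = -10, RHS = 2·(-5) + 2 = -8; -10 < -8 — holds
x = 5: LHS = 2·5 = 10, RHS = 2·5 + 2 = 12; 10 < 12 — holds
Hence LHS − RHS is never zero or positive, i.e. LHS < RHS throughout, so the relation holds for every integer in [-5, 5].

Answer: All integers in [-5, 5]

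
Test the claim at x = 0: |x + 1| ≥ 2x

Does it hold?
x = 0: LHS = |0 + 1| = |1| = 1, RHS = 2·0 = 0; 1 ≥ 0 — holds

The relation is satisfied at x = 0.

Answer: Yes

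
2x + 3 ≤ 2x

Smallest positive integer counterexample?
Testing positive integers:
x = 1: LHS = 2·1 + 3 = 5, RHS = 2·1 = 2; 5 ≤ 2 — FAILS  ← smallest positive counterexample

Answer: x = 1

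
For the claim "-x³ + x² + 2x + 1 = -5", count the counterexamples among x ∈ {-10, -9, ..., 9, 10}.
Counterexamples in [-10, 10]: {-10, -9, -8, -7, -6, -5, -4, -3, -2, -1, 0, 1, 2, 3, 4, 5, 6, 7, 8, 9, 10}.

Counting them gives 21 values.

Answer: 21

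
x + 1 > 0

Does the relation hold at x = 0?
x = 0: LHS = 0 + 1 = 1; 1 > 0 — holds

The relation is satisfied at x = 0.

Answer: Yes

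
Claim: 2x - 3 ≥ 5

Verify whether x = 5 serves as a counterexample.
Substitute x = 5 into the relation:
x = 5: LHS = 2·5 - 3 = 7; 7 ≥ 5 — holds

The claim holds here, so x = 5 is not a counterexample. (A counterexample exists elsewhere, e.g. x = 0.)

Answer: No, x = 5 is not a counterexample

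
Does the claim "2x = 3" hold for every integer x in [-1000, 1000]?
The claim fails at x = 0:
x = 0: LHS = 2·0 = 0; 0 = 3 — FAILS

Because a single integer refutes it, the statement is false.

Answer: False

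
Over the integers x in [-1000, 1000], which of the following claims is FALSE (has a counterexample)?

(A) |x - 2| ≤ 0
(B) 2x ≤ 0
(A) x = 0: LHS = |0 - 2| = |-2| = 2; 2 ≤ 0 — FAILS
(B) x = 1: LHS = 2·1 = 2; 2 ≤ 0 — FAILS

Answer: Both A and B are false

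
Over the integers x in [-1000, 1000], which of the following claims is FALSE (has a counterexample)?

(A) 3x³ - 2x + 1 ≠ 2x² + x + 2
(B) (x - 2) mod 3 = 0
(A) Track d = LHS − RHS over the integers in [-1000, 1000]. Equality would need d = 0, but d changes sign only between consecutive integers, jumping over 0:
x = 1: LHS = 3·1³ - 2·1 + 1 = 2, RHS = 2·1² + 1 + 2 = 5; 2 ≠ 5 — holds  (d = -3)
x = 2: LHS = 3·2³ - 2·2 + 1 = 21, RHS = 2·2² + 2 + 2 = 12; 21 ≠ 12 — holds  (d = 9)
Away from these crossings d keeps a constant sign, and checking every integer in [-1000, 1000] confirms d ≠ 0 throughout. Hence the two sides are never equal, so the relation holds for every integer in [-1000, 1000].

(B) x = 0: LHS = (0 - 2) mod 3 = (-2) mod 3 = 1; 1 = 0 — FAILS

Only (B) has a counterexample.

Answer: B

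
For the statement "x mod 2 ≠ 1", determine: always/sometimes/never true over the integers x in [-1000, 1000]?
Holds at x = 0: LHS = 0 mod 2 = 0; 0 ≠ 1 — holds
Fails at x = 1: LHS = 1 mod 2 = 1; 1 ≠ 1 — FAILS
It is satisfied by some integers in the range but not all.

Answer: Sometimes true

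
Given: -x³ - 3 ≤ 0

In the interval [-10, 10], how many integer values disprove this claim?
Counterexamples in [-10, 10]: {-10, -9, -8, -7, -6, -5, -4, -3, -2}.

Counting them gives 9 values.

Answer: 9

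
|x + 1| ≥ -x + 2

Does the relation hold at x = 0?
x = 0: LHS = |0 + 1| = |1| = 1, RHS = -0 + 2 = 2; 1 ≥ 2 — FAILS

The relation fails at x = 0, so x = 0 is a counterexample.

Answer: No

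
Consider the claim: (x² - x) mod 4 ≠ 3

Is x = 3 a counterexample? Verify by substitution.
Substitute x = 3 into the relation:
x = 3: LHS = (3² - 3) mod 4 = 6 mod 4 = 2; 2 ≠ 3 — holds

The relation holds at x = 3, so it is not a counterexample.

Answer: No, x = 3 is not a counterexample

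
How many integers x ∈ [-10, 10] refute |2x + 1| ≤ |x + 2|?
Counterexamples in [-10, 10]: {-10, -9, -8, -7, -6, -5, -4, -3, -2, 2, 3, 4, 5, 6, 7, 8, 9, 10}.

Counting them gives 18 values.

Answer: 18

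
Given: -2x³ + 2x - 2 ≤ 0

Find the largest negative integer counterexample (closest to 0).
Testing negative integers from -1 downward:
x = -1: LHS = -2·(-1)³ + 2·(-1) - 2 = -2; -2 ≤ 0 — holds
x = -2: LHS = -2·(-2)³ + 2·(-2) - 2 = 10; 10 ≤ 0 — FAILS  ← closest negative counterexample to 0

Answer: x = -2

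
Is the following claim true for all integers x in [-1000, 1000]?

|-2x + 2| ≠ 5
Track d = LHS − RHS over the integers in [-1000, 1000]. Equality would need d = 0, but d changes sign only between consecutive integers, jumping over 0:
x = -2: LHS = |-2·(-2) + 2| = |6| = 6; 6 ≠ 5 — holds  (d = 1)
x = -1: LHS = |-2·(-1) + 2| = |4| = 4; 4 ≠ 5 — holds  (d = -1)
x = 3: LHS = |-2·3 + 2| = |-4| = 4; 4 ≠ 5 — holds  (d = -1)
x = 4: LHS = |-2·4 + 2| = |-6| = 6; 6 ≠ 5 — holds  (d = 1)
Away from these crossings d keeps a constant sign, and checking every integer in [-1000, 1000] confirms d ≠ 0 throughout. Hence the two sides are never equal, so the relation holds for every integer in [-1000, 1000].

No counterexample exists.

Answer: True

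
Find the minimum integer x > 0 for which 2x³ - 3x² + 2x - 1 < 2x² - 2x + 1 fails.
Testing positive integers:
x = 1: LHS = 2·1³ - 3·1² + 2·1 - 1 = 0, RHS = 2·1² - 2·1 + 1 = 1; 0 < 1 — holds
x = 2: LHS = 2·2³ - 3·2² + 2·2 - 1 = 7, RHS = 2·2² - 2·2 + 1 = 5; 7 < 5 — FAILS  ← smallest positive counterexample

Answer: x = 2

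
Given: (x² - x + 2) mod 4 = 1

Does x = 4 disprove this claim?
Substitute x = 4 into the relation:
x = 4: LHS = (4² - 4 + 2) mod 4 = 14 mod 4 = 2; 2 = 1 — FAILS

Since the claim fails at x = 4, this value is a counterexample.

Answer: Yes, x = 4 is a counterexample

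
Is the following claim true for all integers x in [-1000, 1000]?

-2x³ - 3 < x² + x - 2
The claim fails at x = -1:
x = -1: LHS = -2·(-1)³ - 3 = -1, RHS = (-1)² + (-1) - 2 = -2; -1 < -2 — FAILS

Because a single integer refutes it, the statement is false.

Answer: False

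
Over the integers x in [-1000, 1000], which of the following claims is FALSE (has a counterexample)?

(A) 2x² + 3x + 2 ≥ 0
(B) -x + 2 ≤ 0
(A) Over all integers in [-1000, 1000], LHS − RHS is smallest at x = -1, where it equals 1:
x = -1: LHS = 2·(-1)² + 3·(-1) + 2 = 1; 1 ≥ 0 — holds
At the ends of the range:
x = -1000: LHS = 2·(-1000)² + 3·(-1000) + 2 = 1997002; 1997002 ≥ 0 — holds
x = 1000: LHS = 2·1000² + 3·1000 + 2 = 2003002; 2003002 ≥ 0 — holds
Hence LHS − RHS is never negative, i.e. LHS ≥ RHS throughout, so the relation holds for every integer in [-1000, 1000].

(B) x = 0: LHS = -0 + 2 = 2; 2 ≤ 0 — FAILS

Only (B) has a counterexample.

Answer: B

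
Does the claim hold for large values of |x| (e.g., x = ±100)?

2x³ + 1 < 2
x = 100: LHS = 2·100³ + 1 = 2000001; 2000001 < 2 — FAILS
x = -100: LHS = 2·(-100)³ + 1 = -1999999; -1999999 < 2 — holds

Answer: Partially: fails for x = 100, holds for x = -100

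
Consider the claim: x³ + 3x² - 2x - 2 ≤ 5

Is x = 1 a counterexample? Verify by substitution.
Substitute x = 1 into the relation:
x = 1: LHS = 1³ + 3·1² - 2·1 - 2 = 0; 0 ≤ 5 — holds

The claim holds here, so x = 1 is not a counterexample. (A counterexample exists elsewhere, e.g. x = 2.)

Answer: No, x = 1 is not a counterexample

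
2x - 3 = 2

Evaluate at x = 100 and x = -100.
x = 100: LHS = 2·100 - 3 = 197; 197 = 2 — FAILS
x = -100: LHS = 2·(-100) - 3 = -203; -203 = 2 — FAILS

Answer: No, fails for both x = 100 and x = -100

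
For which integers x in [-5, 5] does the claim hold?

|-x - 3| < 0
An absolute value is never negative, so the left side is ≥ 0 for every x, while the right side is 0. Tightest case in [-5, 5] is x = -3:
x = -3: LHS = |-(-3) - 3| = |0| = 0; 0 < 0 — FAILS
Hence LHS − RHS is never negative, i.e. LHS ≥ RHS throughout, so the claimed relation (<) fails for every integer in [-5, 5].

Answer: None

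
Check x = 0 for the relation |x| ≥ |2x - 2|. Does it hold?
x = 0: LHS = |0| = 0, RHS = |2·0 - 2| = |-2| = 2; 0 ≥ 2 — FAILS

The relation fails at x = 0, so x = 0 is a counterexample.

Answer: No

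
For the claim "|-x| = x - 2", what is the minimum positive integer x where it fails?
Testing positive integers:
x = 1: LHS = |-1| = 1, RHS = 1 - 2 = -1; 1 = -1 — FAILS  ← smallest positive counterexample

Answer: x = 1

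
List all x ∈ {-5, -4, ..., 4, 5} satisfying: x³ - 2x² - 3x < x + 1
Holds for: {-5, -4, -3, -2, 0, 1, 2, 3}
Fails for: {-1, 4, 5}

Answer: {-5, -4, -3, -2, 0, 1, 2, 3}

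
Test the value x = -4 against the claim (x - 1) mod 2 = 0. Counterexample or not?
Substitute x = -4 into the relation:
x = -4: LHS = ((-4) - 1) mod 2 = (-5) mod 2 = 1; 1 = 0 — FAILS

Since the claim fails at x = -4, this value is a counterexample.

Answer: Yes, x = -4 is a counterexample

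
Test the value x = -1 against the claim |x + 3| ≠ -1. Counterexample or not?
Substitute x = -1 into the relation:
x = -1: LHS = |(-1) + 3| = |2| = 2; 2 ≠ -1 — holds

The relation holds at x = -1, so it is not a counterexample.

Answer: No, x = -1 is not a counterexample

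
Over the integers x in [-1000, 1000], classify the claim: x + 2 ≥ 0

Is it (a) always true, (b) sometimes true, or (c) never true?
Holds at x = 0: LHS = 0 + 2 = 2; 2 ≥ 0 — holds
Fails at x = -3: LHS = (-3) + 2 = -1; -1 ≥ 0 — FAILS
It is satisfied by some integers in the range but not all.

Answer: Sometimes true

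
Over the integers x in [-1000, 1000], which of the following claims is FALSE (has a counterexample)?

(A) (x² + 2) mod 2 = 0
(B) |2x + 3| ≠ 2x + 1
(A) x = 1: LHS = (1² + 2) mod 2 = 3 mod 2 = 1; 1 = 0 — FAILS

(B) Over all integers in [-1000, 1000], LHS − RHS is always positive; it is smallest at x = 0, where it equals 2:
x = 0: LHS = |2·0 + 3| = |3| = 3, RHS = 2·0 + 1 = 1; 3 ≠ 1 — holds
At the ends of the range:
x = -1000: LHS = |2·(-1000) + 3| = |-1997| = 1997, RHS = 2·(-1000) + 1 = -1999; 1997 ≠ -1999 — holds
x = 1000: LHS = |2·1000 + 3| = |2003| = 2003, RHS = 2·1000 + 1 = 2001; 2003 ≠ 2001 — holds
Hence LHS − RHS is never 0, i.e. the two sides are never equal, so the relation holds for every integer in [-1000, 1000].

Only (A) has a counterexample.

Answer: A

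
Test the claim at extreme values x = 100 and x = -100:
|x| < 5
x = 100: LHS = |100| = 100; 100 < 5 — FAILS
x = -100: LHS = |-100| = 100; 100 < 5 — FAILS

Answer: No, fails for both x = 100 and x = -100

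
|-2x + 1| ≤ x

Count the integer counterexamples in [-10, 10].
Counterexamples in [-10, 10]: {-10, -9, -8, -7, -6, -5, -4, -3, -2, -1, 0, 2, 3, 4, 5, 6, 7, 8, 9, 10}.

Counting them gives 20 values.

Answer: 20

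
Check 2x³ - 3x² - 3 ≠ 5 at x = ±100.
x = 100: LHS = 2·100³ - 3·100² - 3 = 1969997; 1969997 ≠ 5 — holds
x = -100: LHS = 2·(-100)³ - 3·(-100)² - 3 = -2030003; -2030003 ≠ 5 — holds

Answer: Yes, holds for both x = 100 and x = -100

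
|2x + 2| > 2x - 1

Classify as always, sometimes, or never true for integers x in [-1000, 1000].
Over all integers in [-1000, 1000], LHS − RHS is smallest at x = 0, where it equals 3:
x = 0: LHS = |2·0 + 2| = |2| = 2, RHS = 2·0 - 1 = -1; 2 > -1 — holds
At the ends of the range:
x = -1000: LHS = |2·(-1000) + 2| = |-1998| = 1998, RHS = 2·(-1000) - 1 = -2001; 1998 > -2001 — holds
x = 1000: LHS = |2·1000 + 2| = |2002| = 2002, RHS = 2·1000 - 1 = 1999; 2002 > 1999 — holds
Hence LHS − RHS is never zero or negative, i.e. LHS > RHS throughout, so the relation holds for every integer in [-1000, 1000].

No counterexample exists.

Answer: Always true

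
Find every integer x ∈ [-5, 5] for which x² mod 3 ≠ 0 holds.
Holds for: {-5, -4, -2, -1, 1, 2, 4, 5}
Fails for: {-3, 0, 3}

Answer: {-5, -4, -2, -1, 1, 2, 4, 5}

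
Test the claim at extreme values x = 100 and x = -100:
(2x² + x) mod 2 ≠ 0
x = 100: LHS = (2·100² + 100) mod 2 = 20100 mod 2 = 0; 0 ≠ 0 — FAILS
x = -100: LHS = (2·(-100)² + (-100)) mod 2 = 19900 mod 2 = 0; 0 ≠ 0 — FAILS

Answer: No, fails for both x = 100 and x = -100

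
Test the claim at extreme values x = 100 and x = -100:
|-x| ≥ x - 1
x = 100: LHS = |-100| = 100, RHS = 100 - 1 = 99; 100 ≥ 99 — holds
x = -100: LHS = |-(-100)| = |100| = 100, RHS = (-100) - 1 = -101; 100 ≥ -101 — holds

Answer: Yes, holds for both x = 100 and x = -100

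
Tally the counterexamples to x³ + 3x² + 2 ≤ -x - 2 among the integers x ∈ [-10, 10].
Counterexamples in [-10, 10]: {-3, -2, -1, 0, 1, 2, 3, 4, 5, 6, 7, 8, 9, 10}.

Counting them gives 14 values.

Answer: 14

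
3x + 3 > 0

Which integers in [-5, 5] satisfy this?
Holds for: {0, 1, 2, 3, 4, 5}
Fails for: {-5, -4, -3, -2, -1}

Answer: {0, 1, 2, 3, 4, 5}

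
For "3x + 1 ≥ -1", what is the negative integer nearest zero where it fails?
Testing negative integers from -1 downward:
x = -1: LHS = 3·(-1) + 1 = -2; -2 ≥ -1 — FAILS  ← closest negative counterexample to 0

Answer: x = -1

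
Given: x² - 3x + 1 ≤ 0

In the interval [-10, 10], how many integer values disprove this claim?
Counterexamples in [-10, 10]: {-10, -9, -8, -7, -6, -5, -4, -3, -2, -1, 0, 3, 4, 5, 6, 7, 8, 9, 10}.

Counting them gives 19 values.

Answer: 19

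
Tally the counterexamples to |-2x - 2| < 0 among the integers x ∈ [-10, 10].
Counterexamples in [-10, 10]: {-10, -9, -8, -7, -6, -5, -4, -3, -2, -1, 0, 1, 2, 3, 4, 5, 6, 7, 8, 9, 10}.

Counting them gives 21 values.

Answer: 21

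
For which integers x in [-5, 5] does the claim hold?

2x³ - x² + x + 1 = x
Track d = LHS − RHS over the integers in [-5, 5]. Equality would need d = 0, but d changes sign only between consecutive integers, jumping over 0:
x = -1: LHS = 2·(-1)³ - (-1)² + (-1) + 1 = -3; -3 = -1 — FAILS  (d = -2)
x = 0: LHS = 2·0³ - 0² + 0 + 1 = 1; 1 = 0 — FAILS  (d = 1)
Away from these crossings d keeps a constant sign, and checking every integer in [-5, 5] confirms d ≠ 0 throughout. Hence the two sides are never equal, so the claimed relation (=) fails for every integer in [-5, 5].

Answer: None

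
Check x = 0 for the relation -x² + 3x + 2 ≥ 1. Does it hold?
x = 0: LHS = -0² + 3·0 + 2 = 2; 2 ≥ 1 — holds

The relation is satisfied at x = 0.

Answer: Yes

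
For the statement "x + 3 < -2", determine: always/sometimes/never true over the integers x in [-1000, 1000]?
Holds at x = -6: LHS = (-6) + 3 = -3; -3 < -2 — holds
Fails at x = 0: LHS = 0 + 3 = 3; 3 < -2 — FAILS
It is satisfied by some integers in the range but not all.

Answer: Sometimes true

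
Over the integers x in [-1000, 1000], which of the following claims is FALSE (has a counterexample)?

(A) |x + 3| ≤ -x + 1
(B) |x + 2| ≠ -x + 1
(A) x = 0: LHS = |0 + 3| = |3| = 3, RHS = -0 + 1 = 1; 3 ≤ 1 — FAILS

(B) Track d = LHS − RHS over the integers in [-1000, 1000]. Equality would need d = 0, but d changes sign only between consecutive integers, jumping over 0:
x = -1: LHS = |(-1) + 2| = |1| = 1, RHS = -(-1) + 1 = 2; 1 ≠ 2 — holds  (d = -1)
x = 0: LHS = |0 + 2| = |2| = 2, RHS = -0 + 1 = 1; 2 ≠ 1 — holds  (d = 1)
Away from these crossings d keeps a constant sign, and checking every integer in [-1000, 1000] confirms d ≠ 0 throughout. Hence the two sides are never equal, so the relation holds for every integer in [-1000, 1000].

Only (A) has a counterexample.

Answer: A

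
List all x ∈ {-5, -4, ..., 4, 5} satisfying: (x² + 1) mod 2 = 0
Holds for: {-5, -3, -1, 1, 3, 5}
Fails for: {-4, -2, 0, 2, 4}

Answer: {-5, -3, -1, 1, 3, 5}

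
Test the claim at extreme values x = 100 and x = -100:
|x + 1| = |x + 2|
x = 100: LHS = |100 + 1| = |101| = 101, RHS = |100 + 2| = |102| = 102; 101 = 102 — FAILS
x = -100: LHS = |(-100) + 1| = |-99| = 99, RHS = |(-100) + 2| = |-98| = 98; 99 = 98 — FAILS

Answer: No, fails for both x = 100 and x = -100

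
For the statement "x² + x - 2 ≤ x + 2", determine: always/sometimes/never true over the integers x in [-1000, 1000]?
Holds at x = 0: LHS = 0² + 0 - 2 = -2, RHS = 0 + 2 = 2; -2 ≤ 2 — holds
Fails at x = 3: LHS = 3² + 3 - 2 = 10, RHS = 3 + 2 = 5; 10 ≤ 5 — FAILS
It is satisfied by some integers in the range but not all.

Answer: Sometimes true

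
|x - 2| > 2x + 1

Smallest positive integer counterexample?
Testing positive integers:
x = 1: LHS = |1 - 2| = |-1| = 1, RHS = 2·1 + 1 = 3; 1 > 3 — FAILS  ← smallest positive counterexample

Answer: x = 1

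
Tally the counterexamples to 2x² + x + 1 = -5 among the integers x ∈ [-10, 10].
Counterexamples in [-10, 10]: {-10, -9, -8, -7, -6, -5, -4, -3, -2, -1, 0, 1, 2, 3, 4, 5, 6, 7, 8, 9, 10}.

Counting them gives 21 values.

Answer: 21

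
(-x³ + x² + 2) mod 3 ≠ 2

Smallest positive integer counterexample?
Testing positive integers:
x = 1: LHS = (-1³ + 1² + 2) mod 3 = 2 mod 3 = 2; 2 ≠ 2 — FAILS  ← smallest positive counterexample

Answer: x = 1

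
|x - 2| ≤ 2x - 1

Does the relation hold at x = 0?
x = 0: LHS = |0 - 2| = |-2| = 2, RHS = 2·0 - 1 = -1; 2 ≤ -1 — FAILS

The relation fails at x = 0, so x = 0 is a counterexample.

Answer: No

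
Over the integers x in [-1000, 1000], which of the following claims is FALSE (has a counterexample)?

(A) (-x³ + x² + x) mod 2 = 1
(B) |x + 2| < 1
(A) x = 0: LHS = (-0³ + 0² + 0) mod 2 = 0 mod 2 = 0; 0 = 1 — FAILS
(B) x = 0: LHS = |0 + 2| = |2| = 2; 2 < 1 — FAILS

Answer: Both A and B are false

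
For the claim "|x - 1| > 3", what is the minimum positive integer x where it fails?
Testing positive integers:
x = 1: LHS = |1 - 1| = |0| = 0; 0 > 3 — FAILS  ← smallest positive counterexample

Answer: x = 1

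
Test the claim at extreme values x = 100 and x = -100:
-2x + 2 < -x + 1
x = 100: LHS = -2·100 + 2 = -198, RHS = -100 + 1 = -99; -198 < -99 — holds
x = -100: LHS = -2·(-100) + 2 = 202, RHS = -(-100) + 1 = 101; 202 < 101 — FAILS

Answer: Partially: holds for x = 100, fails for x = -100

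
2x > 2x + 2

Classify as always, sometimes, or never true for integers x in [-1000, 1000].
Over all integers in [-1000, 1000], LHS − RHS is largest at x = 0, where it equals -2:
x = 0: LHS = 2·0 = 0, RHS = 2·0 + 2 = 2; 0 > 2 — FAILS
At the ends of the range:
x = -1000: LHS = 2·(-1000) = -2000, RHS = 2·(-1000) + 2 = -1998; -2000 > -1998 — FAILS
x = 1000: LHS = 2·1000 = 2000, RHS = 2·1000 + 2 = 2002; 2000 > 2002 — FAILS
Hence LHS − RHS is never positive, i.e. LHS ≤ RHS throughout, so the claimed relation (>) fails for every integer in [-1000, 1000].

No integer in the range satisfies it.

Answer: Never true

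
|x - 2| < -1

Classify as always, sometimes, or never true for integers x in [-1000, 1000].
An absolute value is never negative, so the left side is ≥ 0 for every x, while the right side is -1. Tightest case in [-1000, 1000] is x = 2:
x = 2: LHS = |2 - 2| = |0| = 0; 0 < -1 — FAILS
Hence LHS − RHS is never negative, i.e. LHS ≥ RHS throughout, so the claimed relation (<) fails for every integer in [-1000, 1000].

No integer in the range satisfies it.

Answer: Never true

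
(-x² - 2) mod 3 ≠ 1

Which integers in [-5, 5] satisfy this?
Holds for: {-5, -4, -2, -1, 1, 2, 4, 5}
Fails for: {-3, 0, 3}

Answer: {-5, -4, -2, -1, 1, 2, 4, 5}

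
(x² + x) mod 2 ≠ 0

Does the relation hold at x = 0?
x = 0: LHS = (0² + 0) mod 2 = 0 mod 2 = 0; 0 ≠ 0 — FAILS

The relation fails at x = 0, so x = 0 is a counterexample.

Answer: No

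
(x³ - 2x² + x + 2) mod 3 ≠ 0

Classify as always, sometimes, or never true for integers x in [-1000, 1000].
For a polynomial with integer coefficients, its value mod 3 depends only on x mod 3, so it suffices to check one representative of each residue class, x = 0, 1, 2:
x = 0: LHS = (0³ - 2·0² + 0 + 2) mod 3 = 2 mod 3 = 2; 2 ≠ 0 — holds
x = 1: LHS = (1³ - 2·1² + 1 + 2) mod 3 = 2 mod 3 = 2; 2 ≠ 0 — holds
x = 2: LHS = (2³ - 2·2² + 2 + 2) mod 3 = 4 mod 3 = 1; 1 ≠ 0 — holds
The relation holds in every residue class, so the relation holds for every integer in [-1000, 1000].

No counterexample exists.

Answer: Always true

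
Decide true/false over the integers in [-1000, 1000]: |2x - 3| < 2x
The claim fails at x = 0:
x = 0: LHS = |2·0 - 3| = |-3| = 3, RHS = 2·0 = 0; 3 < 0 — FAILS

Because a single integer refutes it, the statement is false.

Answer: False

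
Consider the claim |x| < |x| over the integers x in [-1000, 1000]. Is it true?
The claim fails at x = 0:
x = 0: LHS = |0| = 0, RHS = |0| = 0; 0 < 0 — FAILS

Because a single integer refutes it, the statement is false.

Answer: False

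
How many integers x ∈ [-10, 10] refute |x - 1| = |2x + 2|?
Counterexamples in [-10, 10]: {-10, -9, -8, -7, -6, -5, -4, -2, -1, 0, 1, 2, 3, 4, 5, 6, 7, 8, 9, 10}.

Counting them gives 20 values.

Answer: 20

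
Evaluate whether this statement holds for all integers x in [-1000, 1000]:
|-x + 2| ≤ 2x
The claim fails at x = 0:
x = 0: LHS = |-0 + 2| = |2| = 2, RHS = 2·0 = 0; 2 ≤ 0 — FAILS

Because a single integer refutes it, the statement is false.

Answer: False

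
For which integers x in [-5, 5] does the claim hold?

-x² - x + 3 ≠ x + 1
Track d = LHS − RHS over the integers in [-5, 5]. Equality would need d = 0, but d changes sign only between consecutive integers, jumping over 0:
x = -3: LHS = -(-3)² - (-3) + 3 = -3, RHS = (-3) + 1 = -2; -3 ≠ -2 — holds  (d = -1)
x = -2: LHS = -(-2)² - (-2) + 3 = 1, RHS = (-2) + 1 = -1; 1 ≠ -1 — holds  (d = 2)
x = 0: LHS = -0² - 0 + 3 = 3, RHS = 0 + 1 = 1; 3 ≠ 1 — holds  (d = 2)
x = 1: LHS = -1² - 1 + 3 = 1, RHS = 1 + 1 = 2; 1 ≠ 2 — holds  (d = -1)
Away from these crossings d keeps a constant sign, and checking every integer in [-5, 5] confirms d ≠ 0 throughout. Hence the two sides are never equal, so the relation holds for every integer in [-5, 5].

Answer: All integers in [-5, 5]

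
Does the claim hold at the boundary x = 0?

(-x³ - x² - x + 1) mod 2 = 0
x = 0: LHS = (-0³ - 0² - 0 + 1) mod 2 = 1 mod 2 = 1; 1 = 0 — FAILS

The relation fails at x = 0, so x = 0 is a counterexample.

Answer: No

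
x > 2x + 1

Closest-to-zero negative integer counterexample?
Testing negative integers from -1 downward:
x = -1: RHS = 2·(-1) + 1 = -1; -1 > -1 — FAILS  ← closest negative counterexample to 0

Answer: x = -1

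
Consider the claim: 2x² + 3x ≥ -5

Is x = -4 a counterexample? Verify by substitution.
Substitute x = -4 into the relation:
x = -4: LHS = 2·(-4)² + 3·(-4) = 20; 20 ≥ -5 — holds

The relation holds at x = -4, so it is not a counterexample.

Answer: No, x = -4 is not a counterexample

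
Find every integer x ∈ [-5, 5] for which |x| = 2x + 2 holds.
Track d = LHS − RHS over the integers in [-5, 5]. Equality would need d = 0, but d changes sign only between consecutive integers, jumping over 0:
x = -1: LHS = |-1| = 1, RHS = 2·(-1) + 2 = 0; 1 = 0 — FAILS  (d = 1)
x = 0: LHS = |0| = 0, RHS = 2·0 + 2 = 2; 0 = 2 — FAILS  (d = -2)
Away from these crossings d keeps a constant sign, and checking every integer in [-5, 5] confirms d ≠ 0 throughout. Hence the two sides are never equal, so the claimed relation (=) fails for every integer in [-5, 5].

Answer: None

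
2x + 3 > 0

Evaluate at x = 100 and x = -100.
x = 100: LHS = 2·100 + 3 = 203; 203 > 0 — holds
x = -100: LHS = 2·(-100) + 3 = -197; -197 > 0 — FAILS

Answer: Partially: holds for x = 100, fails for x = -100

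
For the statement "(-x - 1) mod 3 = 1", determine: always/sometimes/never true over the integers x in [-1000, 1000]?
Holds at x = 1: LHS = (-1 - 1) mod 3 = (-2) mod 3 = 1; 1 = 1 — holds
Fails at x = 0: LHS = (-0 - 1) mod 3 = (-1) mod 3 = 2; 2 = 1 — FAILS
It is satisfied by some integers in the range but not all.

Answer: Sometimes true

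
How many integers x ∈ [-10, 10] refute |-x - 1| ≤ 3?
Counterexamples in [-10, 10]: {-10, -9, -8, -7, -6, -5, 3, 4, 5, 6, 7, 8, 9, 10}.

Counting them gives 14 values.

Answer: 14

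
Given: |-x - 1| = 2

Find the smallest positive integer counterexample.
Testing positive integers:
x = 1: LHS = |-1 - 1| = |-2| = 2; 2 = 2 — holds
x = 2: LHS = |-2 - 1| = |-3| = 3; 3 = 2 — FAILS  ← smallest positive counterexample

Answer: x = 2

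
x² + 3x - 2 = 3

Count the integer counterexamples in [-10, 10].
Counterexamples in [-10, 10]: {-10, -9, -8, -7, -6, -5, -4, -3, -2, -1, 0, 1, 2, 3, 4, 5, 6, 7, 8, 9, 10}.

Counting them gives 21 values.

Answer: 21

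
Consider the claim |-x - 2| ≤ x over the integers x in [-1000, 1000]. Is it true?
The claim fails at x = 0:
x = 0: LHS = |-0 - 2| = |-2| = 2; 2 ≤ 0 — FAILS

Because a single integer refutes it, the statement is false.

Answer: False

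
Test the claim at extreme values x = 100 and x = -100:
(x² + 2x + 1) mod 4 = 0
x = 100: LHS = (100² + 2·100 + 1) mod 4 = 10201 mod 4 = 1; 1 = 0 — FAILS
x = -100: LHS = ((-100)² + 2·(-100) + 1) mod 4 = 9801 mod 4 = 1; 1 = 0 — FAILS

Answer: No, fails for both x = 100 and x = -100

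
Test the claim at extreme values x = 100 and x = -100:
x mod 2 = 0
x = 100: LHS = 100 mod 2 = 0; 0 = 0 — holds
x = -100: LHS = (-100) mod 2 = 0; 0 = 0 — holds

Answer: Yes, holds for both x = 100 and x = -100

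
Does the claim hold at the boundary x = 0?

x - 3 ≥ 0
x = 0: LHS = 0 - 3 = -3; -3 ≥ 0 — FAILS

The relation fails at x = 0, so x = 0 is a counterexample.

Answer: No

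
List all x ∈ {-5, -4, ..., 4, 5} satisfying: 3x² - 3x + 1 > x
Holds for: {-5, -4, -3, -2, -1, 0, 2, 3, 4, 5}
Fails for: {1}

Answer: {-5, -4, -3, -2, -1, 0, 2, 3, 4, 5}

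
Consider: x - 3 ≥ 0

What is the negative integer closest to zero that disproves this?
Testing negative integers from -1 downward:
x = -1: LHS = (-1) - 3 = -4; -4 ≥ 0 — FAILS  ← closest negative counterexample to 0

Answer: x = -1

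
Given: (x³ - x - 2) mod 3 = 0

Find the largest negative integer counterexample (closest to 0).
Testing negative integers from -1 downward:
x = -1: LHS = ((-1)³ - (-1) - 2) mod 3 = (-2) mod 3 = 1; 1 = 0 — FAILS  ← closest negative counterexample to 0

Answer: x = -1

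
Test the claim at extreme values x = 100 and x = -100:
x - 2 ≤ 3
x = 100: LHS = 100 - 2 = 98; 98 ≤ 3 — FAILS
x = -100: LHS = (-100) - 2 = -102; -102 ≤ 3 — holds

Answer: Partially: fails for x = 100, holds for x = -100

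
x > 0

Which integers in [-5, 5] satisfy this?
Holds for: {1, 2, 3, 4, 5}
Fails for: {-5, -4, -3, -2, -1, 0}

Answer: {1, 2, 3, 4, 5}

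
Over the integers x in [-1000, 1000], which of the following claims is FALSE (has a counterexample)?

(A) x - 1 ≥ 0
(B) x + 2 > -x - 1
(A) x = 0: LHS = 0 - 1 = -1; -1 ≥ 0 — FAILS
(B) x = -2: LHS = (-2) + 2 = 0, RHS = -(-2) - 1 = 1; 0 > 1 — FAILS

Answer: Both A and B are false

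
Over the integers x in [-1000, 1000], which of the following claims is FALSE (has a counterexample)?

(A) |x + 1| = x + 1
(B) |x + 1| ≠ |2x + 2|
(A) x = -2: LHS = |(-2) + 1| = |-1| = 1, RHS = (-2) + 1 = -1; 1 = -1 — FAILS
(B) x = -1: LHS = |(-1) + 1| = |0| = 0, RHS = |2·(-1) + 2| = |0| = 0; 0 ≠ 0 — FAILS

Answer: Both A and B are false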